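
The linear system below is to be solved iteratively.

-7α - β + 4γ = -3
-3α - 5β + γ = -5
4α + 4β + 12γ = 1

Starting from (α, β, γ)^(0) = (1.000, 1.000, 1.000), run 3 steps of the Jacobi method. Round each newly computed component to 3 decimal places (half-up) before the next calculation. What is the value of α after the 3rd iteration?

Iteration 1:
  α = (-3 - (-1)·1.000 - (4)·1.000) / (-7) = 0.857
  β = (-5 - (-3)·1.000 - (1)·1.000) / (-5) = 0.600
  γ = (1 - (4)·1.000 - (4)·1.000) / (12) = -0.583
Iteration 2:
  α = (-3 - (-1)·0.600 - (4)·-0.583) / (-7) = 0.010
  β = (-5 - (-3)·0.857 - (1)·-0.583) / (-5) = 0.369
  γ = (1 - (4)·0.857 - (4)·0.600) / (12) = -0.402
Iteration 3:
  α = (-3 - (-1)·0.369 - (4)·-0.402) / (-7) = 0.146
  β = (-5 - (-3)·0.010 - (1)·-0.402) / (-5) = 0.914
  γ = (1 - (4)·0.010 - (4)·0.369) / (12) = -0.043

0.146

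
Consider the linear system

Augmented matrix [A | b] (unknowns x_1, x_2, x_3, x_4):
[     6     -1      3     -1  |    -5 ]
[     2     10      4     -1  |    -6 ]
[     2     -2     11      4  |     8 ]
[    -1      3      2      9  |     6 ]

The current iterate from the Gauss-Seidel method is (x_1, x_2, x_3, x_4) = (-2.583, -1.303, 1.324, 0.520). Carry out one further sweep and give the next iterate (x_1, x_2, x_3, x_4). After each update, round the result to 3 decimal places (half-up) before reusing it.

(-1.626, -0.752, 0.697, 0.582)

One sweep:
  x_1 = (-5 - (-1)·-1.303 - (3)·1.324 - (-1)·0.520) / (6) = -1.626
  x_2 = (-6 - (2)·-1.626 - (4)·1.324 - (-1)·0.520) / (10) = -0.752
  x_3 = (8 - (2)·-1.626 - (-2)·-0.752 - (4)·0.520) / (11) = 0.697
  x_4 = (6 - (-1)·-1.626 - (3)·-0.752 - (2)·0.697) / (9) = 0.582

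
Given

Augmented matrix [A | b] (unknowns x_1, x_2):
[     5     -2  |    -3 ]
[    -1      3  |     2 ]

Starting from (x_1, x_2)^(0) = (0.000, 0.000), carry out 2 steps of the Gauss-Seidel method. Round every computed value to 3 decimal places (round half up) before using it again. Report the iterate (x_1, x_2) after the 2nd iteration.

(-0.413, 0.529)

Iteration 1:
  x_1 = (-3 - (-2)·0.000) / (5) = -0.600
  x_2 = (2 - (-1)·-0.600) / (3) = 0.467
Iteration 2:
  x_1 = (-3 - (-2)·0.467) / (5) = -0.413
  x_2 = (2 - (-1)·-0.413) / (3) = 0.529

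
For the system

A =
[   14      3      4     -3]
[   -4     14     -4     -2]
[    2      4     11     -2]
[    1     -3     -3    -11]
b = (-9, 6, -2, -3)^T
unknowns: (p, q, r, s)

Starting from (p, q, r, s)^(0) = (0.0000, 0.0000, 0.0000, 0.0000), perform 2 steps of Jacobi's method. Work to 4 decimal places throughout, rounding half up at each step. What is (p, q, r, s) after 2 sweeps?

Iteration 1:
  p = (-9 - (3)·0.0000 - (4)·0.0000 - (-3)·0.0000) / (14) = -0.6429
  q = (6 - (-4)·0.0000 - (-4)·0.0000 - (-2)·0.0000) / (14) = 0.4286
  r = (-2 - (2)·0.0000 - (4)·0.0000 - (-2)·0.0000) / (11) = -0.1818
  s = (-3 - (1)·0.0000 - (-3)·0.0000 - (-3)·0.0000) / (-11) = 0.2727
Iteration 2:
  p = (-9 - (3)·0.4286 - (4)·-0.1818 - (-3)·0.2727) / (14) = -0.6243
  q = (6 - (-4)·-0.6429 - (-4)·-0.1818 - (-2)·0.2727) / (14) = 0.2319
  r = (-2 - (2)·-0.6429 - (4)·0.4286 - (-2)·0.2727) / (11) = -0.1712
  s = (-3 - (1)·-0.6429 - (-3)·0.4286 - (-3)·-0.1818) / (-11) = 0.1470

(-0.6243, 0.2319, -0.1712, 0.1470)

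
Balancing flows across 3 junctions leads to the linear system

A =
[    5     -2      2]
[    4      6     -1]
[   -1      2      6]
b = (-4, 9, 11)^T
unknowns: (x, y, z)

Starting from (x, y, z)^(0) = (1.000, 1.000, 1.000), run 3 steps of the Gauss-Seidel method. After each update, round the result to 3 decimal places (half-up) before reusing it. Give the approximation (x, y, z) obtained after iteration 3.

(-0.518, 2.039, 1.067)

Iteration 1:
  x = (-4 - (-2)·1.000 - (2)·1.000) / (5) = -0.800
  y = (9 - (4)·-0.800 - (-1)·1.000) / (6) = 2.200
  z = (11 - (-1)·-0.800 - (2)·2.200) / (6) = 0.967
Iteration 2:
  x = (-4 - (-2)·2.200 - (2)·0.967) / (5) = -0.307
  y = (9 - (4)·-0.307 - (-1)·0.967) / (6) = 1.866
  z = (11 - (-1)·-0.307 - (2)·1.866) / (6) = 1.160
Iteration 3:
  x = (-4 - (-2)·1.866 - (2)·1.160) / (5) = -0.518
  y = (9 - (4)·-0.518 - (-1)·1.160) / (6) = 2.039
  z = (11 - (-1)·-0.518 - (2)·2.039) / (6) = 1.067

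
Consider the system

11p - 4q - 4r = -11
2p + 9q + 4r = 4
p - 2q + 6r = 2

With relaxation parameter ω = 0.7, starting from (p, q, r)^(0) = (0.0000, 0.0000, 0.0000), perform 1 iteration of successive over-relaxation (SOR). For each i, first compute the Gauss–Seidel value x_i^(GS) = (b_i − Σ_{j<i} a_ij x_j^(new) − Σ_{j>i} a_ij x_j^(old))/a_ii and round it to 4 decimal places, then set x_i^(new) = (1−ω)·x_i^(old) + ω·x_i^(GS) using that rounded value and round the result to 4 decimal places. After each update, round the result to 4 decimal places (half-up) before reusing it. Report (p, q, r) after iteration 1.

Iteration 1:
  p: GS value = (-11 - (-4)·0.0000 - (-4)·0.0000) / (11) = -1.0000;  p ← (1−ω)·0.0000 + ω·-1.0000 = -0.7000
  q: GS value = (4 - (2)·-0.7000 - (4)·0.0000) / (9) = 0.6000;  q ← (1−ω)·0.0000 + ω·0.6000 = 0.4200
  r: GS value = (2 - (1)·-0.7000 - (-2)·0.4200) / (6) = 0.5900;  r ← (1−ω)·0.0000 + ω·0.5900 = 0.4130

(-0.7000, 0.4200, 0.4130)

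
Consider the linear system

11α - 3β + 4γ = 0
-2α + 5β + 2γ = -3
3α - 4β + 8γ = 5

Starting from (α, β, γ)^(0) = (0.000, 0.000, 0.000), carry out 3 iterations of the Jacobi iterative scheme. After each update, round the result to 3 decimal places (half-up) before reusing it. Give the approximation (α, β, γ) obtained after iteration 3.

Iteration 1:
  α = (0 - (-3)·0.000 - (4)·0.000) / (11) = 0.000
  β = (-3 - (-2)·0.000 - (2)·0.000) / (5) = -0.600
  γ = (5 - (3)·0.000 - (-4)·0.000) / (8) = 0.625
Iteration 2:
  α = (0 - (-3)·-0.600 - (4)·0.625) / (11) = -0.391
  β = (-3 - (-2)·0.000 - (2)·0.625) / (5) = -0.850
  γ = (5 - (3)·0.000 - (-4)·-0.600) / (8) = 0.325
Iteration 3:
  α = (0 - (-3)·-0.850 - (4)·0.325) / (11) = -0.350
  β = (-3 - (-2)·-0.391 - (2)·0.325) / (5) = -0.886
  γ = (5 - (3)·-0.391 - (-4)·-0.850) / (8) = 0.347

(-0.350, -0.886, 0.347)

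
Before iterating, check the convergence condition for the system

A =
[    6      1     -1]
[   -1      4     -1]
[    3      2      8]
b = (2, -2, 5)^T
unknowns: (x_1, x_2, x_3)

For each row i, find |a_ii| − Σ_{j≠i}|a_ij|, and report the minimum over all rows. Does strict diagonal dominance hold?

2

row 1: |6| − (1+1) = 4
row 2: |4| − (1+1) = 2
row 3: |8| − (3+2) = 3
minimum over rows = 2 → strictly diagonally dominant (convergence guaranteed)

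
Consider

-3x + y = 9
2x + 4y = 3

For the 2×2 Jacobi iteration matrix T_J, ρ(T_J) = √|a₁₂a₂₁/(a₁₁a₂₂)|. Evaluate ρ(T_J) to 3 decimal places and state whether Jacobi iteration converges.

0.408

a₁₂a₂₁/(a₁₁a₂₂) = (1)·(2) / ((-3)·(4)) = -0.166667
ρ = √|-0.166667| = √0.166667 = 0.408
ρ < 1, so Jacobi converges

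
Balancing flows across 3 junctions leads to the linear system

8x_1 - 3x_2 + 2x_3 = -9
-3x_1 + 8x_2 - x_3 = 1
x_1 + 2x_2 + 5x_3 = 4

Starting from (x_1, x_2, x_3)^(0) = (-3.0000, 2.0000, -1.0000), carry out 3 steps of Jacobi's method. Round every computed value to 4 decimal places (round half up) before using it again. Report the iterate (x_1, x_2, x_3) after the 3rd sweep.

Iteration 1:
  x_1 = (-9 - (-3)·2.0000 - (2)·-1.0000) / (8) = -0.1250
  x_2 = (1 - (-3)·-3.0000 - (-1)·-1.0000) / (8) = -1.1250
  x_3 = (4 - (1)·-3.0000 - (2)·2.0000) / (5) = 0.6000
Iteration 2:
  x_1 = (-9 - (-3)·-1.1250 - (2)·0.6000) / (8) = -1.6969
  x_2 = (1 - (-3)·-0.1250 - (-1)·0.6000) / (8) = 0.1531
  x_3 = (4 - (1)·-0.1250 - (2)·-1.1250) / (5) = 1.2750
Iteration 3:
  x_1 = (-9 - (-3)·0.1531 - (2)·1.2750) / (8) = -1.3863
  x_2 = (1 - (-3)·-1.6969 - (-1)·1.2750) / (8) = -0.3520
  x_3 = (4 - (1)·-1.6969 - (2)·0.1531) / (5) = 1.0781

(-1.3863, -0.3520, 1.0781)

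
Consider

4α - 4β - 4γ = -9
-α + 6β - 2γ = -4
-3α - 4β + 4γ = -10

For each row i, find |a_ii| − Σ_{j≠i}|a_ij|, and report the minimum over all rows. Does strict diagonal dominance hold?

row 1: |4| − (4+4) = -4
row 2: |6| − (1+2) = 3
row 3: |4| − (3+4) = -3
minimum over rows = -4 → not strictly diagonally dominant

-4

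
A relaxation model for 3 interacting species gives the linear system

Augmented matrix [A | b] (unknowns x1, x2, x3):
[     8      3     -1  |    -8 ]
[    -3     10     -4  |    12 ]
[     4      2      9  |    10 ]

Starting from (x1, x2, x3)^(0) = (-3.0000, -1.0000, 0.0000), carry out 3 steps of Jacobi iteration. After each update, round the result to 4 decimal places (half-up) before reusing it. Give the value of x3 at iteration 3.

0.9954

Iteration 1:
  x1 = (-8 - (3)·-1.0000 - (-1)·0.0000) / (8) = -0.6250
  x2 = (12 - (-3)·-3.0000 - (-4)·0.0000) / (10) = 0.3000
  x3 = (10 - (4)·-3.0000 - (2)·-1.0000) / (9) = 2.6667
Iteration 2:
  x1 = (-8 - (3)·0.3000 - (-1)·2.6667) / (8) = -0.7792
  x2 = (12 - (-3)·-0.6250 - (-4)·2.6667) / (10) = 2.0792
  x3 = (10 - (4)·-0.6250 - (2)·0.3000) / (9) = 1.3222
Iteration 3:
  x1 = (-8 - (3)·2.0792 - (-1)·1.3222) / (8) = -1.6144
  x2 = (12 - (-3)·-0.7792 - (-4)·1.3222) / (10) = 1.4951
  x3 = (10 - (4)·-0.7792 - (2)·2.0792) / (9) = 0.9954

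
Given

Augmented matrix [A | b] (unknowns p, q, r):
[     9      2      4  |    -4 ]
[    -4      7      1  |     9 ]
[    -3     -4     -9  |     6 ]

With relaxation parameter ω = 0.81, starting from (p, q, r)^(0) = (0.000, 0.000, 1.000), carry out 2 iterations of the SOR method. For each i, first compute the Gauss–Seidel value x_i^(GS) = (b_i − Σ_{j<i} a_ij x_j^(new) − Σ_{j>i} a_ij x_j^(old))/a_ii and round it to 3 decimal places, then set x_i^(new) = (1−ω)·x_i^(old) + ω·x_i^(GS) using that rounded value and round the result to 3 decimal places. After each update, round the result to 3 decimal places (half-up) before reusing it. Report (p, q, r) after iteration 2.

(-0.471, 0.978, -0.835)

Iteration 1:
  p: GS value = (-4 - (2)·0.000 - (4)·1.000) / (9) = -0.889;  p ← (1−ω)·0.000 + ω·-0.889 = -0.720
  q: GS value = (9 - (-4)·-0.720 - (1)·1.000) / (7) = 0.731;  q ← (1−ω)·0.000 + ω·0.731 = 0.592
  r: GS value = (6 - (-3)·-0.720 - (-4)·0.592) / (-9) = -0.690;  r ← (1−ω)·1.000 + ω·-0.690 = -0.369
Iteration 2:
  p: GS value = (-4 - (2)·0.592 - (4)·-0.369) / (9) = -0.412;  p ← (1−ω)·-0.720 + ω·-0.412 = -0.471
  q: GS value = (9 - (-4)·-0.471 - (1)·-0.369) / (7) = 1.069;  q ← (1−ω)·0.592 + ω·1.069 = 0.978
  r: GS value = (6 - (-3)·-0.471 - (-4)·0.978) / (-9) = -0.944;  r ← (1−ω)·-0.369 + ω·-0.944 = -0.835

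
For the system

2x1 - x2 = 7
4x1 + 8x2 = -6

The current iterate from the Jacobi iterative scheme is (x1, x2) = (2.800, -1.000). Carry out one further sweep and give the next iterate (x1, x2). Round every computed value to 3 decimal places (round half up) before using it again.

One sweep:
  x1 = (7 - (-1)·-1.000) / (2) = 3.000
  x2 = (-6 - (4)·2.800) / (8) = -2.150

(3.000, -2.150)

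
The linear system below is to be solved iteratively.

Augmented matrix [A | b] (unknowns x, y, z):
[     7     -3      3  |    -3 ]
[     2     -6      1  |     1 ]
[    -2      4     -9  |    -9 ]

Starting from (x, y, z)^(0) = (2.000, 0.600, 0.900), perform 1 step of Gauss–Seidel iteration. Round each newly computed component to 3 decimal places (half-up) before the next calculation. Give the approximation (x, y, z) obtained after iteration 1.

Iteration 1:
  x = (-3 - (-3)·0.600 - (3)·0.900) / (7) = -0.557
  y = (1 - (2)·-0.557 - (1)·0.900) / (-6) = -0.202
  z = (-9 - (-2)·-0.557 - (4)·-0.202) / (-9) = 1.034

(-0.557, -0.202, 1.034)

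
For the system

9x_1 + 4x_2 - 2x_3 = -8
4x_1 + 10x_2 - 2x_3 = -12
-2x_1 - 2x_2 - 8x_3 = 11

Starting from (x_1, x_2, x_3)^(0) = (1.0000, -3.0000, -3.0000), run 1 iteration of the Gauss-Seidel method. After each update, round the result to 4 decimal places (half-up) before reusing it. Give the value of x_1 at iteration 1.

-0.2222

Iteration 1:
  x_1 = (-8 - (4)·-3.0000 - (-2)·-3.0000) / (9) = -0.2222
  x_2 = (-12 - (4)·-0.2222 - (-2)·-3.0000) / (10) = -1.7111
  x_3 = (11 - (-2)·-0.2222 - (-2)·-1.7111) / (-8) = -0.8917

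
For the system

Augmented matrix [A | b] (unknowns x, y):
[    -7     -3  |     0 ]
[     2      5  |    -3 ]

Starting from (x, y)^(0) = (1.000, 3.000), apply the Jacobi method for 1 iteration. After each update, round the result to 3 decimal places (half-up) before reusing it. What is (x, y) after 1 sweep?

(-1.286, -1.000)

Iteration 1:
  x = (0 - (-3)·3.000) / (-7) = -1.286
  y = (-3 - (2)·1.000) / (5) = -1.000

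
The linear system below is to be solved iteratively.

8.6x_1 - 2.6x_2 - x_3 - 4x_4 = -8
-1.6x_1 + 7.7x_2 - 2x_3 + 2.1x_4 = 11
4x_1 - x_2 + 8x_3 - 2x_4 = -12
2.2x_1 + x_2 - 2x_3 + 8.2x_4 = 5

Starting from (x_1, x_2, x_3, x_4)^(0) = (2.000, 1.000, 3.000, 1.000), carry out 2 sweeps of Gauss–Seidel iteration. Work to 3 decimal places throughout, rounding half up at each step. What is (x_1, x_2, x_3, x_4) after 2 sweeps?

Iteration 1:
  x_1 = (-8 - (-2.6)·1.000 - (-1)·3.000 - (-4)·1.000) / (8.6) = 0.186
  x_2 = (11 - (-1.6)·0.186 - (-2)·3.000 - (2.1)·1.000) / (7.7) = 1.974
  x_3 = (-12 - (4)·0.186 - (-1)·1.974 - (-2)·1.000) / (8) = -1.096
  x_4 = (5 - (2.2)·0.186 - (1)·1.974 - (-2)·-1.096) / (8.2) = 0.052
Iteration 2:
  x_1 = (-8 - (-2.6)·1.974 - (-1)·-1.096 - (-4)·0.052) / (8.6) = -0.437
  x_2 = (11 - (-1.6)·-0.437 - (-2)·-1.096 - (2.1)·0.052) / (7.7) = 1.039
  x_3 = (-12 - (4)·-0.437 - (-1)·1.039 - (-2)·0.052) / (8) = -1.139
  x_4 = (5 - (2.2)·-0.437 - (1)·1.039 - (-2)·-1.139) / (8.2) = 0.322

(-0.437, 1.039, -1.139, 0.322)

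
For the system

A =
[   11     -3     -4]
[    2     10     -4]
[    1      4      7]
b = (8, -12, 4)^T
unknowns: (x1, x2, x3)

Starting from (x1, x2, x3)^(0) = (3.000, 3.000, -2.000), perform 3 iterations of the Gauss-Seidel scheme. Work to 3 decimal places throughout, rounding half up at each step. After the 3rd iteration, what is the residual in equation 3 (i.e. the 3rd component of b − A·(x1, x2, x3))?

Iteration 1:
  x1 = (8 - (-3)·3.000 - (-4)·-2.000) / (11) = 0.818
  x2 = (-12 - (2)·0.818 - (-4)·-2.000) / (10) = -2.164
  x3 = (4 - (1)·0.818 - (4)·-2.164) / (7) = 1.691
Iteration 2:
  x1 = (8 - (-3)·-2.164 - (-4)·1.691) / (11) = 0.752
  x2 = (-12 - (2)·0.752 - (-4)·1.691) / (10) = -0.674
  x3 = (4 - (1)·0.752 - (4)·-0.674) / (7) = 0.849
Iteration 3:
  x1 = (8 - (-3)·-0.674 - (-4)·0.849) / (11) = 0.852
  x2 = (-12 - (2)·0.852 - (-4)·0.849) / (10) = -1.031
  x3 = (4 - (1)·0.852 - (4)·-1.031) / (7) = 1.039
Residual b − A·x = (-0.309, 0.762, -0.001)

-0.001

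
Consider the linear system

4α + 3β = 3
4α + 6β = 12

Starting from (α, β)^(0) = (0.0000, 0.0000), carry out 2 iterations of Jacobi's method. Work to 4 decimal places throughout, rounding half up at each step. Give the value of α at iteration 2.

Iteration 1:
  α = (3 - (3)·0.0000) / (4) = 0.7500
  β = (12 - (4)·0.0000) / (6) = 2.0000
Iteration 2:
  α = (3 - (3)·2.0000) / (4) = -0.7500
  β = (12 - (4)·0.7500) / (6) = 1.5000

-0.7500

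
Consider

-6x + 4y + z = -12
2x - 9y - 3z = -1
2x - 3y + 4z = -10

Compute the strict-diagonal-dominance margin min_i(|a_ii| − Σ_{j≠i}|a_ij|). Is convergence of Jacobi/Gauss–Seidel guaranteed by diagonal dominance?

row 1: |-6| − (4+1) = 1
row 2: |-9| − (2+3) = 4
row 3: |4| − (2+3) = -1
minimum over rows = -1 → not strictly diagonally dominant

-1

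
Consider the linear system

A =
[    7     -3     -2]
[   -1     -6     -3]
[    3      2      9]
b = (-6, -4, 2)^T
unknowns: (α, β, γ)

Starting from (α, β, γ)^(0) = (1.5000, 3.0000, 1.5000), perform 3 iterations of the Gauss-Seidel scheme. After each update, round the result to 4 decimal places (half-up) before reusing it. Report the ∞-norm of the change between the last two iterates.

0.5595

Iteration 1:
  α = (-6 - (-3)·3.0000 - (-2)·1.5000) / (7) = 0.8571
  β = (-4 - (-1)·0.8571 - (-3)·1.5000) / (-6) = -0.2262
  γ = (2 - (3)·0.8571 - (2)·-0.2262) / (9) = -0.0132
Iteration 2:
  α = (-6 - (-3)·-0.2262 - (-2)·-0.0132) / (7) = -0.9579
  β = (-4 - (-1)·-0.9579 - (-3)·-0.0132) / (-6) = 0.8329
  γ = (2 - (3)·-0.9579 - (2)·0.8329) / (9) = 0.3564
Iteration 3:
  α = (-6 - (-3)·0.8329 - (-2)·0.3564) / (7) = -0.3984
  β = (-4 - (-1)·-0.3984 - (-3)·0.3564) / (-6) = 0.5549
  γ = (2 - (3)·-0.3984 - (2)·0.5549) / (9) = 0.2317
Change: (0.5595, -0.2780, -0.1247) → max |·| = 0.5595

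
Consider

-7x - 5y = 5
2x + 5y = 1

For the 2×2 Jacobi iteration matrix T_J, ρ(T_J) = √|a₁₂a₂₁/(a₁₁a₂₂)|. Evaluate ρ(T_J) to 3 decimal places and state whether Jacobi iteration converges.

a₁₂a₂₁/(a₁₁a₂₂) = (-5)·(2) / ((-7)·(5)) = 0.285714
ρ = √|0.285714| = √0.285714 = 0.535
ρ < 1, so Jacobi converges

0.535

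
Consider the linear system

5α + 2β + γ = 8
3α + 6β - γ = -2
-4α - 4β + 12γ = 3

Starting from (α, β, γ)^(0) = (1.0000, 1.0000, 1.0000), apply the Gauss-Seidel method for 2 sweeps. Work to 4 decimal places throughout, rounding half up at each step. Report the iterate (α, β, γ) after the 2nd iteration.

(1.7945, -1.1704, 0.4580)

Iteration 1:
  α = (8 - (2)·1.0000 - (1)·1.0000) / (5) = 1.0000
  β = (-2 - (3)·1.0000 - (-1)·1.0000) / (6) = -0.6667
  γ = (3 - (-4)·1.0000 - (-4)·-0.6667) / (12) = 0.3611
Iteration 2:
  α = (8 - (2)·-0.6667 - (1)·0.3611) / (5) = 1.7945
  β = (-2 - (3)·1.7945 - (-1)·0.3611) / (6) = -1.1704
  γ = (3 - (-4)·1.7945 - (-4)·-1.1704) / (12) = 0.4580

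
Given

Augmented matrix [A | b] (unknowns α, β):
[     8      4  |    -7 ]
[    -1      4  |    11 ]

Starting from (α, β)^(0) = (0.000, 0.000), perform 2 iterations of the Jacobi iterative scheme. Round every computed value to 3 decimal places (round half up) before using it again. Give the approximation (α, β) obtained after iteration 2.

Iteration 1:
  α = (-7 - (4)·0.000) / (8) = -0.875
  β = (11 - (-1)·0.000) / (4) = 2.750
Iteration 2:
  α = (-7 - (4)·2.750) / (8) = -2.250
  β = (11 - (-1)·-0.875) / (4) = 2.531

(-2.250, 2.531)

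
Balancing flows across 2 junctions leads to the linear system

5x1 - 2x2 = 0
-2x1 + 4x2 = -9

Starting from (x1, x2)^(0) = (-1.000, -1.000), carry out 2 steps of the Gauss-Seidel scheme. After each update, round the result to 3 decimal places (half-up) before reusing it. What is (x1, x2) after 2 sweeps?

(-0.980, -2.740)

Iteration 1:
  x1 = (0 - (-2)·-1.000) / (5) = -0.400
  x2 = (-9 - (-2)·-0.400) / (4) = -2.450
Iteration 2:
  x1 = (0 - (-2)·-2.450) / (5) = -0.980
  x2 = (-9 - (-2)·-0.980) / (4) = -2.740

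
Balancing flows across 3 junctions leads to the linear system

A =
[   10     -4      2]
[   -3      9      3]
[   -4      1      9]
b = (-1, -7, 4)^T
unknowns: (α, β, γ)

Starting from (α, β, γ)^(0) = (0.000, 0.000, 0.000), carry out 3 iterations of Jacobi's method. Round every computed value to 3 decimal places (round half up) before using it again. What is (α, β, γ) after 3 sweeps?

(-0.581, -1.106, 0.329)

Iteration 1:
  α = (-1 - (-4)·0.000 - (2)·0.000) / (10) = -0.100
  β = (-7 - (-3)·0.000 - (3)·0.000) / (9) = -0.778
  γ = (4 - (-4)·0.000 - (1)·0.000) / (9) = 0.444
Iteration 2:
  α = (-1 - (-4)·-0.778 - (2)·0.444) / (10) = -0.500
  β = (-7 - (-3)·-0.100 - (3)·0.444) / (9) = -0.959
  γ = (4 - (-4)·-0.100 - (1)·-0.778) / (9) = 0.486
Iteration 3:
  α = (-1 - (-4)·-0.959 - (2)·0.486) / (10) = -0.581
  β = (-7 - (-3)·-0.500 - (3)·0.486) / (9) = -1.106
  γ = (4 - (-4)·-0.500 - (1)·-0.959) / (9) = 0.329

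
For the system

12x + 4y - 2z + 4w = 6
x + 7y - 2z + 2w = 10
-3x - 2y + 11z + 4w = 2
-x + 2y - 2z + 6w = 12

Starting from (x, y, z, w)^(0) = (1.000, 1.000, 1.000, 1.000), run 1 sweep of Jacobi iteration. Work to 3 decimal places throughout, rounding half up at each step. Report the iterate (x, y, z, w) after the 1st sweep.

(0.000, 1.286, 0.273, 2.167)

Iteration 1:
  x = (6 - (4)·1.000 - (-2)·1.000 - (4)·1.000) / (12) = 0.000
  y = (10 - (1)·1.000 - (-2)·1.000 - (2)·1.000) / (7) = 1.286
  z = (2 - (-3)·1.000 - (-2)·1.000 - (4)·1.000) / (11) = 0.273
  w = (12 - (-1)·1.000 - (2)·1.000 - (-2)·1.000) / (6) = 2.167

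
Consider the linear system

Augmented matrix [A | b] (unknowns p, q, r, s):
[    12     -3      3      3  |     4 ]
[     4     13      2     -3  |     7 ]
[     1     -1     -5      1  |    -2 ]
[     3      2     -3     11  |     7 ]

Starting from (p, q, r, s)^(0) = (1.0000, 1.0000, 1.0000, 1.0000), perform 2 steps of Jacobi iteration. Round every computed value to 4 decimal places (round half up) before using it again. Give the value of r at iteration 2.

Iteration 1:
  p = (4 - (-3)·1.0000 - (3)·1.0000 - (3)·1.0000) / (12) = 0.0833
  q = (7 - (4)·1.0000 - (2)·1.0000 - (-3)·1.0000) / (13) = 0.3077
  r = (-2 - (1)·1.0000 - (-1)·1.0000 - (1)·1.0000) / (-5) = 0.6000
  s = (7 - (3)·1.0000 - (2)·1.0000 - (-3)·1.0000) / (11) = 0.4545
Iteration 2:
  p = (4 - (-3)·0.3077 - (3)·0.6000 - (3)·0.4545) / (12) = 0.1466
  q = (7 - (4)·0.0833 - (2)·0.6000 - (-3)·0.4545) / (13) = 0.5254
  r = (-2 - (1)·0.0833 - (-1)·0.3077 - (1)·0.4545) / (-5) = 0.4460
  s = (7 - (3)·0.0833 - (2)·0.3077 - (-3)·0.6000) / (11) = 0.7213

0.4460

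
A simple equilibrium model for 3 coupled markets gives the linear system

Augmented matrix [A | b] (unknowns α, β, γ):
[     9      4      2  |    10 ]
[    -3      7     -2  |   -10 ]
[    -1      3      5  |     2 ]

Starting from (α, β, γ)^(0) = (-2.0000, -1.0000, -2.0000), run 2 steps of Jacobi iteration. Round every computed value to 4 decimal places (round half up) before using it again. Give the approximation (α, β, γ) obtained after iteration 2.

Iteration 1:
  α = (10 - (4)·-1.0000 - (2)·-2.0000) / (9) = 2.0000
  β = (-10 - (-3)·-2.0000 - (-2)·-2.0000) / (7) = -2.8571
  γ = (2 - (-1)·-2.0000 - (3)·-1.0000) / (5) = 0.6000
Iteration 2:
  α = (10 - (4)·-2.8571 - (2)·0.6000) / (9) = 2.2476
  β = (-10 - (-3)·2.0000 - (-2)·0.6000) / (7) = -0.4000
  γ = (2 - (-1)·2.0000 - (3)·-2.8571) / (5) = 2.5143

(2.2476, -0.4000, 2.5143)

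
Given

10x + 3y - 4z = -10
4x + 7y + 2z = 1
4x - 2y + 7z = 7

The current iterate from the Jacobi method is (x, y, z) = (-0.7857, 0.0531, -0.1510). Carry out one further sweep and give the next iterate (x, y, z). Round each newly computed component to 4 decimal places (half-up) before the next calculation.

One sweep:
  x = (-10 - (3)·0.0531 - (-4)·-0.1510) / (10) = -1.0763
  y = (1 - (4)·-0.7857 - (2)·-0.1510) / (7) = 0.6350
  z = (7 - (4)·-0.7857 - (-2)·0.0531) / (7) = 1.4641

(-1.0763, 0.6350, 1.4641)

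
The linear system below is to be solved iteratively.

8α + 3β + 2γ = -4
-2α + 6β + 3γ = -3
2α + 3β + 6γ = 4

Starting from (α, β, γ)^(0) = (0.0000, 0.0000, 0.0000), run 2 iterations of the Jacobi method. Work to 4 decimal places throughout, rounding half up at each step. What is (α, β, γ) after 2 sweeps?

(-0.4792, -1.0000, 1.0833)

Iteration 1:
  α = (-4 - (3)·0.0000 - (2)·0.0000) / (8) = -0.5000
  β = (-3 - (-2)·0.0000 - (3)·0.0000) / (6) = -0.5000
  γ = (4 - (2)·0.0000 - (3)·0.0000) / (6) = 0.6667
Iteration 2:
  α = (-4 - (3)·-0.5000 - (2)·0.6667) / (8) = -0.4792
  β = (-3 - (-2)·-0.5000 - (3)·0.6667) / (6) = -1.0000
  γ = (4 - (2)·-0.5000 - (3)·-0.5000) / (6) = 1.0833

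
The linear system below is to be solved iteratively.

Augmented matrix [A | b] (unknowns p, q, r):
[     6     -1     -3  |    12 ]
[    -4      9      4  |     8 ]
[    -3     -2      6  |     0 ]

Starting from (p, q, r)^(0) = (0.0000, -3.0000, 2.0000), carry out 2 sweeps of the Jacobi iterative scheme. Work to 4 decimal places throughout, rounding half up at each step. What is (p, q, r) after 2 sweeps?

(1.5000, 2.4444, 1.2500)

Iteration 1:
  p = (12 - (-1)·-3.0000 - (-3)·2.0000) / (6) = 2.5000
  q = (8 - (-4)·0.0000 - (4)·2.0000) / (9) = 0.0000
  r = (0 - (-3)·0.0000 - (-2)·-3.0000) / (6) = -1.0000
Iteration 2:
  p = (12 - (-1)·0.0000 - (-3)·-1.0000) / (6) = 1.5000
  q = (8 - (-4)·2.5000 - (4)·-1.0000) / (9) = 2.4444
  r = (0 - (-3)·2.5000 - (-2)·0.0000) / (6) = 1.2500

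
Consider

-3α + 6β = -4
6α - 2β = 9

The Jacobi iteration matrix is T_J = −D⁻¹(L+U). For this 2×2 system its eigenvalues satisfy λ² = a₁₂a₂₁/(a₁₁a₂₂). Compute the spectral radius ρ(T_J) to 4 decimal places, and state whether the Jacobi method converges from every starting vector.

a₁₂a₂₁/(a₁₁a₂₂) = (6)·(6) / ((-3)·(-2)) = 6.000000
ρ = √|6.000000| = √6.000000 = 2.4495
ρ > 1, so Jacobi diverges

2.4495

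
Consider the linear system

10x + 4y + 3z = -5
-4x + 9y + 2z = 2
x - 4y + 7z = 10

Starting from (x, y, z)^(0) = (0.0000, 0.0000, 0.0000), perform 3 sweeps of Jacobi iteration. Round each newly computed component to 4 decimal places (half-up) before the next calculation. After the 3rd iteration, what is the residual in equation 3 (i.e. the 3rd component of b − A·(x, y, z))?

-1.2528

Iteration 1:
  x = (-5 - (4)·0.0000 - (3)·0.0000) / (10) = -0.5000
  y = (2 - (-4)·0.0000 - (2)·0.0000) / (9) = 0.2222
  z = (10 - (1)·0.0000 - (-4)·0.0000) / (7) = 1.4286
Iteration 2:
  x = (-5 - (4)·0.2222 - (3)·1.4286) / (10) = -1.0175
  y = (2 - (-4)·-0.5000 - (2)·1.4286) / (9) = -0.3175
  z = (10 - (1)·-0.5000 - (-4)·0.2222) / (7) = 1.6270
Iteration 3:
  x = (-5 - (4)·-0.3175 - (3)·1.6270) / (10) = -0.8611
  y = (2 - (-4)·-1.0175 - (2)·1.6270) / (9) = -0.5916
  z = (10 - (1)·-1.0175 - (-4)·-0.3175) / (7) = 1.3925
Residual b − A·x = (1.7999, 1.0950, -1.2528)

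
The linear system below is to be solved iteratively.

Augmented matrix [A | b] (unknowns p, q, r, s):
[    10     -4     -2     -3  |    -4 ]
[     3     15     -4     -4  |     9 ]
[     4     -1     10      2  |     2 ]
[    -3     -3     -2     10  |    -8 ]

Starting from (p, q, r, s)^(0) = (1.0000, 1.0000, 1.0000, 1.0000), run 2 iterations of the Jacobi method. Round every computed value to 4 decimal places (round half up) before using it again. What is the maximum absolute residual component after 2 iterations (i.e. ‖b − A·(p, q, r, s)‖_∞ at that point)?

Iteration 1:
  p = (-4 - (-4)·1.0000 - (-2)·1.0000 - (-3)·1.0000) / (10) = 0.5000
  q = (9 - (3)·1.0000 - (-4)·1.0000 - (-4)·1.0000) / (15) = 0.9333
  r = (2 - (4)·1.0000 - (-1)·1.0000 - (2)·1.0000) / (10) = -0.3000
  s = (-8 - (-3)·1.0000 - (-3)·1.0000 - (-2)·1.0000) / (10) = 0.0000
Iteration 2:
  p = (-4 - (-4)·0.9333 - (-2)·-0.3000 - (-3)·0.0000) / (10) = -0.0867
  q = (9 - (3)·0.5000 - (-4)·-0.3000 - (-4)·0.0000) / (15) = 0.4200
  r = (2 - (4)·0.5000 - (-1)·0.9333 - (2)·0.0000) / (10) = 0.0933
  s = (-8 - (-3)·0.5000 - (-3)·0.9333 - (-2)·-0.3000) / (10) = -0.4300
Residual b − A·x = (-2.5564, 1.6133, 2.6938, -2.5135); ∞-norm = 2.6938

2.6938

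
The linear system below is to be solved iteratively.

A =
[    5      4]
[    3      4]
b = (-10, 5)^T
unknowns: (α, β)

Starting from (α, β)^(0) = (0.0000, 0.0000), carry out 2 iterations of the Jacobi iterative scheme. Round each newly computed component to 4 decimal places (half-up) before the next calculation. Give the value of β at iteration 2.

2.7500

Iteration 1:
  α = (-10 - (4)·0.0000) / (5) = -2.0000
  β = (5 - (3)·0.0000) / (4) = 1.2500
Iteration 2:
  α = (-10 - (4)·1.2500) / (5) = -3.0000
  β = (5 - (3)·-2.0000) / (4) = 2.7500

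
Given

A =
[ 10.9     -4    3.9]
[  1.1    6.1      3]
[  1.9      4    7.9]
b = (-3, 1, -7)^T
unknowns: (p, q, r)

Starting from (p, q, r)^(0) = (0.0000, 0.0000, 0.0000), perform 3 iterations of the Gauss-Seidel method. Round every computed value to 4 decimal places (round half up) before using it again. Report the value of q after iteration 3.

Iteration 1:
  p = (-3 - (-4)·0.0000 - (3.9)·0.0000) / (10.9) = -0.2752
  q = (1 - (1.1)·-0.2752 - (3)·0.0000) / (6.1) = 0.2136
  r = (-7 - (1.9)·-0.2752 - (4)·0.2136) / (7.9) = -0.9280
Iteration 2:
  p = (-3 - (-4)·0.2136 - (3.9)·-0.9280) / (10.9) = 0.1352
  q = (1 - (1.1)·0.1352 - (3)·-0.9280) / (6.1) = 0.5959
  r = (-7 - (1.9)·0.1352 - (4)·0.5959) / (7.9) = -1.2203
Iteration 3:
  p = (-3 - (-4)·0.5959 - (3.9)·-1.2203) / (10.9) = 0.3801
  q = (1 - (1.1)·0.3801 - (3)·-1.2203) / (6.1) = 0.6955
  r = (-7 - (1.9)·0.3801 - (4)·0.6955) / (7.9) = -1.3296

0.6955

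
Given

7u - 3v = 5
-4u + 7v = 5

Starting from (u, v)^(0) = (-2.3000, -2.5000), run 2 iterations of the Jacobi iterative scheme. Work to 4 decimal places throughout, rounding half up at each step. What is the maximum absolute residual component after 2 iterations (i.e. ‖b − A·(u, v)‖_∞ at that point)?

3.3309

Iteration 1:
  u = (5 - (-3)·-2.5000) / (7) = -0.3571
  v = (5 - (-4)·-2.3000) / (7) = -0.6000
Iteration 2:
  u = (5 - (-3)·-0.6000) / (7) = 0.4571
  v = (5 - (-4)·-0.3571) / (7) = 0.5102
Residual b − A·x = (3.3309, 3.2570); ∞-norm = 3.3309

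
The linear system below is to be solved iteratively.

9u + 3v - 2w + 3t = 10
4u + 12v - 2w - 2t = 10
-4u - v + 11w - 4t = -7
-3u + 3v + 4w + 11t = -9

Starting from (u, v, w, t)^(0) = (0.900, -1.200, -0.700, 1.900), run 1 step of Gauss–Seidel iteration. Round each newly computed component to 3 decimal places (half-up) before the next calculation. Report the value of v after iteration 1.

Iteration 1:
  u = (10 - (3)·-1.200 - (-2)·-0.700 - (3)·1.900) / (9) = 0.722
  v = (10 - (4)·0.722 - (-2)·-0.700 - (-2)·1.900) / (12) = 0.793
  w = (-7 - (-4)·0.722 - (-1)·0.793 - (-4)·1.900) / (11) = 0.389
  t = (-9 - (-3)·0.722 - (3)·0.793 - (4)·0.389) / (11) = -0.979

0.793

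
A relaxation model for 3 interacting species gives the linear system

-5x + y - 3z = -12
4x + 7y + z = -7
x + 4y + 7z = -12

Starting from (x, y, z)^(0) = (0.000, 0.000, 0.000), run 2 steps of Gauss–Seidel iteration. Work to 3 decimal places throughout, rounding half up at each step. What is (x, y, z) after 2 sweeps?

Iteration 1:
  x = (-12 - (1)·0.000 - (-3)·0.000) / (-5) = 2.400
  y = (-7 - (4)·2.400 - (1)·0.000) / (7) = -2.371
  z = (-12 - (1)·2.400 - (4)·-2.371) / (7) = -0.702
Iteration 2:
  x = (-12 - (1)·-2.371 - (-3)·-0.702) / (-5) = 2.347
  y = (-7 - (4)·2.347 - (1)·-0.702) / (7) = -2.241
  z = (-12 - (1)·2.347 - (4)·-2.241) / (7) = -0.769

(2.347, -2.241, -0.769)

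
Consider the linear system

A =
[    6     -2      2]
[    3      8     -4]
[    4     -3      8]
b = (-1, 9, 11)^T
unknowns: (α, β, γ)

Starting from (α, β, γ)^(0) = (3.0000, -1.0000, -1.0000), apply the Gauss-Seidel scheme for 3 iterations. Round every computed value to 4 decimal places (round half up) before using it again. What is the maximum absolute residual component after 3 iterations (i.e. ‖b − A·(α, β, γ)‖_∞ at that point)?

Iteration 1:
  α = (-1 - (-2)·-1.0000 - (2)·-1.0000) / (6) = -0.1667
  β = (9 - (3)·-0.1667 - (-4)·-1.0000) / (8) = 0.6875
  γ = (11 - (4)·-0.1667 - (-3)·0.6875) / (8) = 1.7162
Iteration 2:
  α = (-1 - (-2)·0.6875 - (2)·1.7162) / (6) = -0.5096
  β = (9 - (3)·-0.5096 - (-4)·1.7162) / (8) = 2.1742
  γ = (11 - (4)·-0.5096 - (-3)·2.1742) / (8) = 2.4451
Iteration 3:
  α = (-1 - (-2)·2.1742 - (2)·2.4451) / (6) = -0.2570
  β = (9 - (3)·-0.2570 - (-4)·2.4451) / (8) = 2.4439
  γ = (11 - (4)·-0.2570 - (-3)·2.4439) / (8) = 2.4200
Residual b − A·x = (0.5898, -0.1002, -0.0003); ∞-norm = 0.5898

0.5898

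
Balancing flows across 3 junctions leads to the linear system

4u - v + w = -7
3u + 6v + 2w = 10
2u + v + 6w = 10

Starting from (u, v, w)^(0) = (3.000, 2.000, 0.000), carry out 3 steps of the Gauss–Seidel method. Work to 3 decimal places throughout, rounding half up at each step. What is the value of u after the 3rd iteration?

Iteration 1:
  u = (-7 - (-1)·2.000 - (1)·0.000) / (4) = -1.250
  v = (10 - (3)·-1.250 - (2)·0.000) / (6) = 2.292
  w = (10 - (2)·-1.250 - (1)·2.292) / (6) = 1.701
Iteration 2:
  u = (-7 - (-1)·2.292 - (1)·1.701) / (4) = -1.602
  v = (10 - (3)·-1.602 - (2)·1.701) / (6) = 1.901
  w = (10 - (2)·-1.602 - (1)·1.901) / (6) = 1.884
Iteration 3:
  u = (-7 - (-1)·1.901 - (1)·1.884) / (4) = -1.746
  v = (10 - (3)·-1.746 - (2)·1.884) / (6) = 1.912
  w = (10 - (2)·-1.746 - (1)·1.912) / (6) = 1.930

-1.746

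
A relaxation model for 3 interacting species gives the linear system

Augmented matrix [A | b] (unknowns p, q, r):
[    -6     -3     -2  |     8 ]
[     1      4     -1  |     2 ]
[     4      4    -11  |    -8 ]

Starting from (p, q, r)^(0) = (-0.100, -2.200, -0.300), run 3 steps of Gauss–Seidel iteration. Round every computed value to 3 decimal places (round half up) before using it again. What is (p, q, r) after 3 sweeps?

Iteration 1:
  p = (8 - (-3)·-2.200 - (-2)·-0.300) / (-6) = -0.133
  q = (2 - (1)·-0.133 - (-1)·-0.300) / (4) = 0.458
  r = (-8 - (4)·-0.133 - (4)·0.458) / (-11) = 0.845
Iteration 2:
  p = (8 - (-3)·0.458 - (-2)·0.845) / (-6) = -1.844
  q = (2 - (1)·-1.844 - (-1)·0.845) / (4) = 1.172
  r = (-8 - (4)·-1.844 - (4)·1.172) / (-11) = 0.483
Iteration 3:
  p = (8 - (-3)·1.172 - (-2)·0.483) / (-6) = -2.080
  q = (2 - (1)·-2.080 - (-1)·0.483) / (4) = 1.141
  r = (-8 - (4)·-2.080 - (4)·1.141) / (-11) = 0.386

(-2.080, 1.141, 0.386)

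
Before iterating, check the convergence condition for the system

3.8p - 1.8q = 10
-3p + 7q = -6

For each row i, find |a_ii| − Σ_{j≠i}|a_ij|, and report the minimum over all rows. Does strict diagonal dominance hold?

row 1: |3.8| − (1.8) = 2
row 2: |7| − (3) = 4
minimum over rows = 2 → strictly diagonally dominant (convergence guaranteed)

2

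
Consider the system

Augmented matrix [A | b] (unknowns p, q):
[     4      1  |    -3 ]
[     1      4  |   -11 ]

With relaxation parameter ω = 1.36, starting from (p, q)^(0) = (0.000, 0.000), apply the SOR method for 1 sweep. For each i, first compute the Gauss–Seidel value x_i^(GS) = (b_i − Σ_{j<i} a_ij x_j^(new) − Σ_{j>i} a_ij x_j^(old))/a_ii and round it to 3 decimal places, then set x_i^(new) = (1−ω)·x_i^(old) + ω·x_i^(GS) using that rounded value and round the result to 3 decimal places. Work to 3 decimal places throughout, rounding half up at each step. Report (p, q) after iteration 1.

Iteration 1:
  p: GS value = (-3 - (1)·0.000) / (4) = -0.750;  p ← (1−ω)·0.000 + ω·-0.750 = -1.020
  q: GS value = (-11 - (1)·-1.020) / (4) = -2.495;  q ← (1−ω)·0.000 + ω·-2.495 = -3.393

(-1.020, -3.393)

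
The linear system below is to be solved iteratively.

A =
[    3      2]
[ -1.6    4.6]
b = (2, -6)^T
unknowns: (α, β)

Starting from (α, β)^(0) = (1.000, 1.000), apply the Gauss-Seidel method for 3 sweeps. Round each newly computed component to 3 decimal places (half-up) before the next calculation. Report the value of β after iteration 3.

-0.894

Iteration 1:
  α = (2 - (2)·1.000) / (3) = 0.000
  β = (-6 - (-1.6)·0.000) / (4.6) = -1.304
Iteration 2:
  α = (2 - (2)·-1.304) / (3) = 1.536
  β = (-6 - (-1.6)·1.536) / (4.6) = -0.770
Iteration 3:
  α = (2 - (2)·-0.770) / (3) = 1.180
  β = (-6 - (-1.6)·1.180) / (4.6) = -0.894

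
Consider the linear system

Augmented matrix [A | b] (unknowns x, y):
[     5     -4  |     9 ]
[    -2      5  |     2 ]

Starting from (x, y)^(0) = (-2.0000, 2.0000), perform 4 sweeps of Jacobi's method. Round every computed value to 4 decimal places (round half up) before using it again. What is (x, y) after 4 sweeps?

(2.5936, 1.6832)

Iteration 1:
  x = (9 - (-4)·2.0000) / (5) = 3.4000
  y = (2 - (-2)·-2.0000) / (5) = -0.4000
Iteration 2:
  x = (9 - (-4)·-0.4000) / (5) = 1.4800
  y = (2 - (-2)·3.4000) / (5) = 1.7600
Iteration 3:
  x = (9 - (-4)·1.7600) / (5) = 3.2080
  y = (2 - (-2)·1.4800) / (5) = 0.9920
Iteration 4:
  x = (9 - (-4)·0.9920) / (5) = 2.5936
  y = (2 - (-2)·3.2080) / (5) = 1.6832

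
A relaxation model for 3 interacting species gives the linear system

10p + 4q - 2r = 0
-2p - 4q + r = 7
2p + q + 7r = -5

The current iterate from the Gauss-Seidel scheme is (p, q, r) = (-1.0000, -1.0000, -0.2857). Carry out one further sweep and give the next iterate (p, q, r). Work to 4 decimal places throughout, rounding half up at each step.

One sweep:
  p = (0 - (4)·-1.0000 - (-2)·-0.2857) / (10) = 0.3429
  q = (7 - (-2)·0.3429 - (1)·-0.2857) / (-4) = -1.9929
  r = (-5 - (2)·0.3429 - (1)·-1.9929) / (7) = -0.5276

(0.3429, -1.9929, -0.5276)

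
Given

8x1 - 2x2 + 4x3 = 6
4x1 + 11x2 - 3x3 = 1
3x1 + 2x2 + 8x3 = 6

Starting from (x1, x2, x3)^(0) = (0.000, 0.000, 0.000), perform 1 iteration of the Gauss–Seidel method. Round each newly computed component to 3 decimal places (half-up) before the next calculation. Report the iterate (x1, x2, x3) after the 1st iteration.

Iteration 1:
  x1 = (6 - (-2)·0.000 - (4)·0.000) / (8) = 0.750
  x2 = (1 - (4)·0.750 - (-3)·0.000) / (11) = -0.182
  x3 = (6 - (3)·0.750 - (2)·-0.182) / (8) = 0.514

(0.750, -0.182, 0.514)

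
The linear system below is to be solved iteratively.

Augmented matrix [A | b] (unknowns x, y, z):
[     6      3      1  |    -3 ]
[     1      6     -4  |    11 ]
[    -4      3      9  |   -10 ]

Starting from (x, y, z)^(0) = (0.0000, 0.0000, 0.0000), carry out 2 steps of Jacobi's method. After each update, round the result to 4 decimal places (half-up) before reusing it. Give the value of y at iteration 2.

Iteration 1:
  x = (-3 - (3)·0.0000 - (1)·0.0000) / (6) = -0.5000
  y = (11 - (1)·0.0000 - (-4)·0.0000) / (6) = 1.8333
  z = (-10 - (-4)·0.0000 - (3)·0.0000) / (9) = -1.1111
Iteration 2:
  x = (-3 - (3)·1.8333 - (1)·-1.1111) / (6) = -1.2315
  y = (11 - (1)·-0.5000 - (-4)·-1.1111) / (6) = 1.1759
  z = (-10 - (-4)·-0.5000 - (3)·1.8333) / (9) = -1.9444

1.1759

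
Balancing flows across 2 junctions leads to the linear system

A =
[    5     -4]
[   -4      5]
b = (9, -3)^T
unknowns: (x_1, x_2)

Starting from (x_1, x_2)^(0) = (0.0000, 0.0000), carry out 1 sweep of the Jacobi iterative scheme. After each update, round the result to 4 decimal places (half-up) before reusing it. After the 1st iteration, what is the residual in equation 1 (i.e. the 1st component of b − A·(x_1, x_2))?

-2.4000

Iteration 1:
  x_1 = (9 - (-4)·0.0000) / (5) = 1.8000
  x_2 = (-3 - (-4)·0.0000) / (5) = -0.6000
Residual b − A·x = (-2.4000, 7.2000)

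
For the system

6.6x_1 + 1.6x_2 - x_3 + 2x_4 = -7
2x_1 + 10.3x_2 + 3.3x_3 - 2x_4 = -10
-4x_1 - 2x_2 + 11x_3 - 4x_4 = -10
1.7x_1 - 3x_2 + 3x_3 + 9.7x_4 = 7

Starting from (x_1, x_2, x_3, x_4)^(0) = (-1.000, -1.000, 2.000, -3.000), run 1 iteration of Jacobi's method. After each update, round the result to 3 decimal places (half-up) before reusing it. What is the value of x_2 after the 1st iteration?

Iteration 1:
  x_1 = (-7 - (1.6)·-1.000 - (-1)·2.000 - (2)·-3.000) / (6.6) = 0.394
  x_2 = (-10 - (2)·-1.000 - (3.3)·2.000 - (-2)·-3.000) / (10.3) = -2.000
  x_3 = (-10 - (-4)·-1.000 - (-2)·-1.000 - (-4)·-3.000) / (11) = -2.545
  x_4 = (7 - (1.7)·-1.000 - (-3)·-1.000 - (3)·2.000) / (9.7) = -0.031

-2.000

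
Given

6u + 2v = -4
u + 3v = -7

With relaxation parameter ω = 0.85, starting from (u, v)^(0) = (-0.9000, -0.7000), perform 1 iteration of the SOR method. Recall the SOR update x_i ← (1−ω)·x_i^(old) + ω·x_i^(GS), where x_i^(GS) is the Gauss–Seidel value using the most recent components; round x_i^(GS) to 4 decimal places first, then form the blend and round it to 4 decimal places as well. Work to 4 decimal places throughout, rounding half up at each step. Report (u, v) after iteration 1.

(-0.5033, -1.9458)

Iteration 1:
  u: GS value = (-4 - (2)·-0.7000) / (6) = -0.4333;  u ← (1−ω)·-0.9000 + ω·-0.4333 = -0.5033
  v: GS value = (-7 - (1)·-0.5033) / (3) = -2.1656;  v ← (1−ω)·-0.7000 + ω·-2.1656 = -1.9458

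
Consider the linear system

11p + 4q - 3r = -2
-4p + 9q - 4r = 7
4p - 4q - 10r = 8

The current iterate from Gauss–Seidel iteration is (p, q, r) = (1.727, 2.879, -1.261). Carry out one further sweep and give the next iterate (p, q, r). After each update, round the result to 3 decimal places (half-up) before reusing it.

(-1.573, -0.482, -1.236)

One sweep:
  p = (-2 - (4)·2.879 - (-3)·-1.261) / (11) = -1.573
  q = (7 - (-4)·-1.573 - (-4)·-1.261) / (9) = -0.482
  r = (8 - (4)·-1.573 - (-4)·-0.482) / (-10) = -1.236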